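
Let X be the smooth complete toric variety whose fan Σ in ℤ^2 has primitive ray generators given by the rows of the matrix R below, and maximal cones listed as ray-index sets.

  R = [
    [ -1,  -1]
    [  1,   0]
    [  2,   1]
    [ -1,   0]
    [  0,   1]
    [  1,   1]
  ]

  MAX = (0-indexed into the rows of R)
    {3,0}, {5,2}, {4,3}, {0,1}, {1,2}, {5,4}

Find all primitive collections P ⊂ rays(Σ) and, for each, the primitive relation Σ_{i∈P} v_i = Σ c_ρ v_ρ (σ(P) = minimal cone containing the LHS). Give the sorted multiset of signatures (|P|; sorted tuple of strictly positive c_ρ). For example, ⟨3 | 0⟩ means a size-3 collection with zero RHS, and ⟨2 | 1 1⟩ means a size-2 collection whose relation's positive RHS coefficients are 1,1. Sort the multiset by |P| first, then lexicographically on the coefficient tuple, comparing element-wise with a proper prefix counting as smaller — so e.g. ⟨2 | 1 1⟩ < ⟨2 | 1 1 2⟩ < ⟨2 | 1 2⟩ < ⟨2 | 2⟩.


|primitive collections| = 9. Relations:

  P={0,5}:  v_{0} + v_{5} = 0 — sig = ⟨2 | 0⟩
  P={1,3}:  v_{1} + v_{3} = 0 — sig = ⟨2 | 0⟩
  P={0,2}:  v_{0} + v_{2} = v_{1} — sig = ⟨2 | 1⟩
  P={0,4}:  v_{0} + v_{4} = v_{3} — sig = ⟨2 | 1⟩
  P={1,4}:  v_{1} + v_{4} = v_{5} — sig = ⟨2 | 1⟩
  P={1,5}:  v_{1} + v_{5} = v_{2} — sig = ⟨2 | 1⟩
  P={2,3}:  v_{2} + v_{3} = v_{5} — sig = ⟨2 | 1⟩
  P={3,5}:  v_{3} + v_{5} = v_{4} — sig = ⟨2 | 1⟩
  P={2,4}:  v_{2} + v_{4} = 2·v_{5} — sig = ⟨2 | 2⟩

Signatures (|P|; sorted positive RHS coefficients), sorted:
[⟨2 | 0⟩, ⟨2 | 0⟩, ⟨2 | 1⟩, ⟨2 | 1⟩, ⟨2 | 1⟩, ⟨2 | 1⟩, ⟨2 | 1⟩, ⟨2 | 1⟩, ⟨2 | 2⟩]


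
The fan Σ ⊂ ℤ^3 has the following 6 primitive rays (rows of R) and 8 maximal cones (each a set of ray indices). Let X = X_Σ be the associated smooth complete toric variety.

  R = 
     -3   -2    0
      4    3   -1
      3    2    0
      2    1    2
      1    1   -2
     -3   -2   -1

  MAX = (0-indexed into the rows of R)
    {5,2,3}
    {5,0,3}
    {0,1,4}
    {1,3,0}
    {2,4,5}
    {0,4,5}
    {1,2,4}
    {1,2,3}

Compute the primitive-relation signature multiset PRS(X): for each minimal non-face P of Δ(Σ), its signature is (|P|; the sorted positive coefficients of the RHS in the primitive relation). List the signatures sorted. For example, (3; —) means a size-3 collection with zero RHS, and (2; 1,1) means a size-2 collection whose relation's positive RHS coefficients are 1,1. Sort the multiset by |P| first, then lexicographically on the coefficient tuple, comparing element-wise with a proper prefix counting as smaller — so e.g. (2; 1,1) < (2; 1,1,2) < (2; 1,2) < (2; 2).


|primitive collections| = 3. Relations:

  {0,2}:  v_{0} + v_{2} = 0  →  sig = (2; —)
  {1,5}:  v_{1} + v_{5} = v_{4}  →  sig = (2; 1)
  {3,4}:  v_{3} + v_{4} = v_{2}  →  sig = (2; 1)

Hence PRS(X_Σ) =
    |P|=2: 3 collections, coeffs (), (1), (1)


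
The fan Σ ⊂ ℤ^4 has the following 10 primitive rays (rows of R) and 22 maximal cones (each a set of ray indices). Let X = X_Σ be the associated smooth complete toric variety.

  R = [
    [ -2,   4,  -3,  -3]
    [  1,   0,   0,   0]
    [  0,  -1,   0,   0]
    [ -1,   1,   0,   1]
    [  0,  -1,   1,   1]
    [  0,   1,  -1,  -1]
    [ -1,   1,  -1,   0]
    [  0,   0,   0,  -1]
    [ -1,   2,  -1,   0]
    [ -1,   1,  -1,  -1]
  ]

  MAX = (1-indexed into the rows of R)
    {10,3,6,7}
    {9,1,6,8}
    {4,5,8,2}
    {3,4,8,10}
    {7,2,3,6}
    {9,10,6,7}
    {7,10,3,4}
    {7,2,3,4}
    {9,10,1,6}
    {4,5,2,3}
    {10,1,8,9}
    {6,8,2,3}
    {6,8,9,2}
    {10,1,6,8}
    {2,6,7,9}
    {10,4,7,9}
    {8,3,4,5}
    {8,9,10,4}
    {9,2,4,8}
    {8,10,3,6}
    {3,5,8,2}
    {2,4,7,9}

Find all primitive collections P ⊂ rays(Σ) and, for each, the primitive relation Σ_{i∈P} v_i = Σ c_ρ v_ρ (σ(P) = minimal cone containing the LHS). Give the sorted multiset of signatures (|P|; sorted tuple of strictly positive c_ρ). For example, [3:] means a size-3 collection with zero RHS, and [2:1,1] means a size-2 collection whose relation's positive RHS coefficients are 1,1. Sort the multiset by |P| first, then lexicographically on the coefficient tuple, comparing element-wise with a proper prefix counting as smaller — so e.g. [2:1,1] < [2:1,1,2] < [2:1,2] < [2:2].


Minimal non-faces — 15 found among 10 rays, 22 max cones:

  P={5,6}:  v_{5} + v_{6} = 0  ⇒ sig = [2:]
  P={2,10}:  v_{2} + v_{10} = v_{6}  ⇒ sig = [2:1]
  P={3,9}:  v_{3} + v_{9} = v_{7}  ⇒ sig = [2:1]
  P={4,6}:  v_{4} + v_{6} = v_{9}  ⇒ sig = [2:1]
  P={5,9}:  v_{5} + v_{9} = v_{4}  ⇒ sig = [2:1]
  P={7,8}:  v_{7} + v_{8} = v_{10}  ⇒ sig = [2:1]
  P={5,7}:  v_{5} + v_{7} = v_{3} + v_{4}  ⇒ sig = [2:1,1]
  P={1,5}:  v_{1} + v_{5} = v_{8} + v_{9} + v_{10}  ⇒ sig = [2:1,1,1]
  P={5,10}:  v_{5} + v_{10} = v_{3} + v_{4} + v_{8}  ⇒ sig = [2:1,1,1]
  P={1,2}:  v_{1} + v_{2} = 2·v_{6} + v_{8} + v_{9}  ⇒ sig = [2:1,1,2]
  P={1,4}:  v_{1} + v_{4} = v_{8} + 2·v_{9} + v_{10}  ⇒ sig = [2:1,1,2]
  P={1,7}:  v_{1} + v_{7} = v_{6} + v_{9} + 2·v_{10}  ⇒ sig = [2:1,1,2]
  P={1,3}:  v_{1} + v_{3} = v_{6} + 2·v_{10}  ⇒ sig = [2:1,2]
  P={2,3,4,8}:  v_{2} + v_{3} + v_{4} + v_{8} = 0  ⇒ sig = [4:]
  P={6,8,9,10}:  v_{6} + v_{8} + v_{9} + v_{10} = v_{1}  ⇒ sig = [4:1]

Hence PRS(X_Σ) =
    |P|=2: 13 collections, coeffs (), (1), (1), (1), (1), (1), (1,1), (1,1,1), (1,1,1), (1,1,2), (1,1,2), (1,1,2), (1,2)
    |P|=4: 2 collections, coeffs (), (1)


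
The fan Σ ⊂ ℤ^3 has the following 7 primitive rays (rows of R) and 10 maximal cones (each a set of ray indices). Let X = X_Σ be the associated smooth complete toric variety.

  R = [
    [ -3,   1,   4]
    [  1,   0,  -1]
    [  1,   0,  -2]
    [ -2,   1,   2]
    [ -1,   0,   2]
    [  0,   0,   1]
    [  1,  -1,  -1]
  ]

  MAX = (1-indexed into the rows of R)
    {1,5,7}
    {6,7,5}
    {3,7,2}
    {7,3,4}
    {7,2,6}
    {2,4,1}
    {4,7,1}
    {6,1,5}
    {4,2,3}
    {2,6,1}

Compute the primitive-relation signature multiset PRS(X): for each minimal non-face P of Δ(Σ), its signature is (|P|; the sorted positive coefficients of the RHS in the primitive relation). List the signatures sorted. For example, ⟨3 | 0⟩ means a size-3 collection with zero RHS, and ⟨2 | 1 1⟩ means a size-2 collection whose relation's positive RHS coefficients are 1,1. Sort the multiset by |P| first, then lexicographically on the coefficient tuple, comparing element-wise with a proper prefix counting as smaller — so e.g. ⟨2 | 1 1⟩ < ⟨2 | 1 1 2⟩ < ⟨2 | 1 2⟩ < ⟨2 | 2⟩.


Primitive collections (9):

  P = {3,5}:  v_{3} + v_{5} = 0 — sig = ⟨2 | 0⟩
  P = {1,3}:  v_{1} + v_{3} = v_{4} — sig = ⟨2 | 1⟩
  P = {2,5}:  v_{2} + v_{5} = v_{6} — sig = ⟨2 | 1⟩
  P = {3,6}:  v_{3} + v_{6} = v_{2} — sig = ⟨2 | 1⟩
  P = {4,5}:  v_{4} + v_{5} = v_{1} — sig = ⟨2 | 1⟩
  P = {4,6}:  v_{4} + v_{6} = v_{1} + v_{2} — sig = ⟨2 | 1 1⟩
  P = {2,4,7}:  v_{2} + v_{4} + v_{7} = 0 — sig = ⟨3 | 0⟩
  P = {1,2,7}:  v_{1} + v_{2} + v_{7} = v_{5} — sig = ⟨3 | 1⟩
  P = {1,6,7}:  v_{1} + v_{6} + v_{7} = 2·v_{5} — sig = ⟨3 | 2⟩

Sorted signature multiset PRS(X):
    ⟨2 | 0⟩
    ⟨2 | 1⟩
    ⟨2 | 1⟩
    ⟨2 | 1⟩
    ⟨2 | 1⟩
    ⟨2 | 1 1⟩
    ⟨3 | 0⟩
    ⟨3 | 1⟩
    ⟨3 | 2⟩


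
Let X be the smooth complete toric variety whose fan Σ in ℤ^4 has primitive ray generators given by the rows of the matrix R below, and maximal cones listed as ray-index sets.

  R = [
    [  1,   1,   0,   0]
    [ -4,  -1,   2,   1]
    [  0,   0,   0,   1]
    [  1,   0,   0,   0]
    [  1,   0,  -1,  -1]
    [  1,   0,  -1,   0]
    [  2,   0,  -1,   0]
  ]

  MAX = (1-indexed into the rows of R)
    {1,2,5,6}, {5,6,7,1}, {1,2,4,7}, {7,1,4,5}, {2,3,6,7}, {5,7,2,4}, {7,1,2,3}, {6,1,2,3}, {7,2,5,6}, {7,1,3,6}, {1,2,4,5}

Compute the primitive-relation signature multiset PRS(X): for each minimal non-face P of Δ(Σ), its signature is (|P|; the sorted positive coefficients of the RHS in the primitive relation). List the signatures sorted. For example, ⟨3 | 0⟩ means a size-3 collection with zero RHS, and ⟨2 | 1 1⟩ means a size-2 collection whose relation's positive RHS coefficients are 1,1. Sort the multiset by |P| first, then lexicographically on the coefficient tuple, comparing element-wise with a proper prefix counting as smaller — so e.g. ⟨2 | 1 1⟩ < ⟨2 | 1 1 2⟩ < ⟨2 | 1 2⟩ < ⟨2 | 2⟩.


Δ(Σ) — 7 vertices, 5 min non-faces:

  {3,5}:  v_{3} + v_{5} = v_{6}  so sig = ⟨2 | 1⟩
  {4,6}:  v_{4} + v_{6} = v_{7}  so sig = ⟨2 | 1⟩
  {3,4}:  v_{3} + v_{4} = v_{1} + v_{2} + 2·v_{7}  so sig = ⟨2 | 1 1 2⟩
  {1,2,5,7}:  v_{1} + v_{2} + v_{5} + v_{7} = 0  so sig = ⟨4 | 0⟩
  {1,2,6,7}:  v_{1} + v_{2} + v_{6} + v_{7} = v_{3}  so sig = ⟨4 | 1⟩

so the primitive-relation signature multiset is
{ ⟨2 | 1⟩ ×2,  ⟨2 | 1 1 2⟩,  ⟨4 | 0⟩,  ⟨4 | 1⟩ }


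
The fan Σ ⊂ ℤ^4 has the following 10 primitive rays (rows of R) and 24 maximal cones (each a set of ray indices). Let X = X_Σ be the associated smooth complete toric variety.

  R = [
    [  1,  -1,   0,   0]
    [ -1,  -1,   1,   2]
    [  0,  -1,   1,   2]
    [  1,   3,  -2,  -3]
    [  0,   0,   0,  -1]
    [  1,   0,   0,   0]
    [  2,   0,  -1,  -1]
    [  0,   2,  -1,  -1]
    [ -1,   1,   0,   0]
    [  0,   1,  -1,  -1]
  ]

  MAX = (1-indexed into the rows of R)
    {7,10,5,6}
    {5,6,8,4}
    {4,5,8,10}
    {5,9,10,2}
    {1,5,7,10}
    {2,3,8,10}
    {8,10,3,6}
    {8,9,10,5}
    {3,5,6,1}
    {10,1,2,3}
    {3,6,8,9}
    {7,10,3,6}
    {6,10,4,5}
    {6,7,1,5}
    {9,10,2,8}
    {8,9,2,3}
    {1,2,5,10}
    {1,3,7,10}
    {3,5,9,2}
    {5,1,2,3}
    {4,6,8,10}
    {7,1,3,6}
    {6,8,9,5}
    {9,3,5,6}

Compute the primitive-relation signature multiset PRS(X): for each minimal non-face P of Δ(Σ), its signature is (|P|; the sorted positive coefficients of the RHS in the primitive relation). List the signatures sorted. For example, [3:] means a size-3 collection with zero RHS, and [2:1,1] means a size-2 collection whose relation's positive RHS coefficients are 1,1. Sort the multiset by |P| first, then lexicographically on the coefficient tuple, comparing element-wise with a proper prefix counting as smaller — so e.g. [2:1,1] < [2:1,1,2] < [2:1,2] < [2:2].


19 minimal non-faces of Δ(Σ) (on 10 rays):

  • {1,9}:  v_{1} + v_{9} = 0 ; sig = [2:]
  • {2,4}:  v_{2} + v_{4} = v_{8} ; sig = [2:1]
  • {2,6}:  v_{2} + v_{6} = v_{3} ; sig = [2:1]
  • {1,8}:  v_{1} + v_{8} = v_{6} + v_{10} ; sig = [2:1,1]
  • {3,4}:  v_{3} + v_{4} = v_{6} + v_{8} ; sig = [2:1,1]
  • {7,9}:  v_{7} + v_{9} = v_{6} + v_{10} ; sig = [2:1,1]
  • {2,7}:  v_{2} + v_{7} = v_{1} + v_{3} + v_{10} ; sig = [2:1,1,1]
  • {4,9}:  v_{4} + v_{9} = v_{5} + 2·v_{8} ; sig = [2:1,2]
  • {1,4}:  v_{1} + v_{4} = v_{5} + 2·v_{6} + 2·v_{10} ; sig = [2:1,2,2]
  • {4,7}:  v_{4} + v_{7} = v_{5} + 3·v_{6} + 3·v_{10} ; sig = [2:1,3,3]
  • {7,8}:  v_{7} + v_{8} = 2·v_{6} + 2·v_{10} ; sig = [2:2,2]
  • {3,5,10}:  v_{3} + v_{5} + v_{10} = 0 ; sig = [3:]
  • {1,6,10}:  v_{1} + v_{6} + v_{10} = v_{7} ; sig = [3:1]
  • {2,5,8}:  v_{2} + v_{5} + v_{8} = v_{9} ; sig = [3:1]
  • {6,9,10}:  v_{6} + v_{9} + v_{10} = v_{8} ; sig = [3:1]
  • {3,5,7}:  v_{3} + v_{5} + v_{7} = v_{1} + v_{6} ; sig = [3:1,1]
  • {3,5,8}:  v_{3} + v_{5} + v_{8} = v_{6} + v_{9} ; sig = [3:1,1]
  • {3,9,10}:  v_{3} + v_{9} + v_{10} = v_{2} + v_{8} ; sig = [3:1,1]
  • {5,6,8,10}:  v_{5} + v_{6} + v_{8} + v_{10} = v_{4} ; sig = [4:1]

so the primitive-relation signature multiset is
{ [2:],  [2:1] ×2,  [2:1,1] ×3,  [2:1,1,1],  [2:1,2],  [2:1,2,2],  [2:1,3,3],  [2:2,2],  [3:],  [3:1] ×3,  [3:1,1] ×3,  [4:1] }


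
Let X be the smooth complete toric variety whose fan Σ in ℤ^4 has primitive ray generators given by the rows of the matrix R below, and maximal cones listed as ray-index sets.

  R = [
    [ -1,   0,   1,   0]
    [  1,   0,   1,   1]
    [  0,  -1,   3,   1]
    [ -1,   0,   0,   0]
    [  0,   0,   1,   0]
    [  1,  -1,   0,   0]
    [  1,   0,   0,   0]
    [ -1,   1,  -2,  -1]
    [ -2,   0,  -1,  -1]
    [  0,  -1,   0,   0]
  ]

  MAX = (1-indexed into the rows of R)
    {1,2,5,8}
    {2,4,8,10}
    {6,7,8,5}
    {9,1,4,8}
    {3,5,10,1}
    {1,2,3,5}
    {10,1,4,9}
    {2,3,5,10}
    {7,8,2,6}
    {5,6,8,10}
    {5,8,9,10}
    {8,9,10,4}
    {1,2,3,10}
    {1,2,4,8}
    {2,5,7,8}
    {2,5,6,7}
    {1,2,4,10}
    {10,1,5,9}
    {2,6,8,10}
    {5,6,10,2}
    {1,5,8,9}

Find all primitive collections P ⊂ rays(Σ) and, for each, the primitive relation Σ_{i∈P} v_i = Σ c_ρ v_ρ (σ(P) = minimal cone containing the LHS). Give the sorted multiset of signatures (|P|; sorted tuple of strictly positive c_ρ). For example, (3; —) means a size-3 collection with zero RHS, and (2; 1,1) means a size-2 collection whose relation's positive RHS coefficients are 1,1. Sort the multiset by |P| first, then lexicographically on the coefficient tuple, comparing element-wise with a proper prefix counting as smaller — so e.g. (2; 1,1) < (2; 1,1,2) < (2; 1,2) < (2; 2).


The 18 primitive collections of Σ (r=10, n=4):

  {4,7}:  v_{4} + v_{7} = 0 — sig = (2; —)
  {1,7}:  v_{1} + v_{7} = v_{5} — sig = (2; 1)
  {2,9}:  v_{2} + v_{9} = v_{4} — sig = (2; 1)
  {3,8}:  v_{3} + v_{8} = v_{1} — sig = (2; 1)
  {4,5}:  v_{4} + v_{5} = v_{1} — sig = (2; 1)
  {4,6}:  v_{4} + v_{6} = v_{10} — sig = (2; 1)
  {7,10}:  v_{7} + v_{10} = v_{6} — sig = (2; 1)
  {1,6}:  v_{1} + v_{6} = v_{5} + v_{10} — sig = (2; 1,1)
  {7,9}:  v_{7} + v_{9} = v_{5} + v_{8} + v_{10} — sig = (2; 1,1,1)
  {3,4}:  v_{3} + v_{4} = 2·v_{1} + v_{2} + v_{10} — sig = (2; 1,1,2)
  {3,7}:  v_{3} + v_{7} = v_{2} + 2·v_{5} + v_{10} — sig = (2; 1,1,2)
  {6,9}:  v_{6} + v_{9} = v_{5} + v_{8} + 2·v_{10} — sig = (2; 1,1,2)
  {3,9}:  v_{3} + v_{9} = 2·v_{1} + v_{10} — sig = (2; 1,2)
  {3,6}:  v_{3} + v_{6} = v_{2} + 2·v_{5} + 2·v_{10} — sig = (2; 1,2,2)
  {1,8,10}:  v_{1} + v_{8} + v_{10} = v_{9} — sig = (3; 1)
  {2,5,8,10}:  v_{2} + v_{5} + v_{8} + v_{10} = 0 — sig = (4; —)
  {1,2,5,10}:  v_{1} + v_{2} + v_{5} + v_{10} = v_{3} — sig = (4; 1)
  {2,5,6,8}:  v_{2} + v_{5} + v_{6} + v_{8} = v_{7} — sig = (4; 1)

Signatures (|P|; sorted positive RHS coefficients), sorted:
[(2; —), (2; 1), (2; 1), (2; 1), (2; 1), (2; 1), (2; 1), (2; 1,1), (2; 1,1,1), (2; 1,1,2), (2; 1,1,2), (2; 1,1,2), (2; 1,2), (2; 1,2,2), (3; 1), (4; —), (4; 1), (4; 1)]


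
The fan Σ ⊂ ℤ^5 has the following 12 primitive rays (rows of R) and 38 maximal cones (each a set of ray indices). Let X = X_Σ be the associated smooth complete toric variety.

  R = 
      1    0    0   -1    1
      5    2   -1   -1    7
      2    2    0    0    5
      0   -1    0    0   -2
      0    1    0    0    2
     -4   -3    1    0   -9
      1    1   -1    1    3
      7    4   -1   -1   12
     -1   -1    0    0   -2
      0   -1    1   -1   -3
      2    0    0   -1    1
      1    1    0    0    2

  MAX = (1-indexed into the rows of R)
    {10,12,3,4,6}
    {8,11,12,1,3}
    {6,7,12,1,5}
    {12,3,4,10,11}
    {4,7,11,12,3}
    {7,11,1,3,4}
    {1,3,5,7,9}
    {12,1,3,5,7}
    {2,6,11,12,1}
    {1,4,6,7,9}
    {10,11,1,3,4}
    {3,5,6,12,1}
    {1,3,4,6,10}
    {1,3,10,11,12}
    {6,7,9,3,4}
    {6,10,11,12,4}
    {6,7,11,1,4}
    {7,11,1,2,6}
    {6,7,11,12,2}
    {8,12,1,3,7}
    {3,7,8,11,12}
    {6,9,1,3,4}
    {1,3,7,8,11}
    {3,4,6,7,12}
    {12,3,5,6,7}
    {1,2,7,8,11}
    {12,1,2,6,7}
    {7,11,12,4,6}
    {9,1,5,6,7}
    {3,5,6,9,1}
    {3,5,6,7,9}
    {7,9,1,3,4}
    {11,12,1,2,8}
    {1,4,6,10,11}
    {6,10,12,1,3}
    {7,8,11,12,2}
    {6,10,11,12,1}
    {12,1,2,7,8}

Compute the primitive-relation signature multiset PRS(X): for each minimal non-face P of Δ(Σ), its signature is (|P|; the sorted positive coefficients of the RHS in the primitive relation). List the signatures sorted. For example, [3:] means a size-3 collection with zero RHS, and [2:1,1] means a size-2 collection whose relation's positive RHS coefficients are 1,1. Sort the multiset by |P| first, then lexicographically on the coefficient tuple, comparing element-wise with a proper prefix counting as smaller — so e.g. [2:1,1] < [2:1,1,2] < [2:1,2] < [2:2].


Δ(Σ) — 12 vertices, 21 min non-faces:

  P={4,5}:  v_{4} + v_{5} = 0  ⇒ sig = [2:]
  P={9,12}:  v_{9} + v_{12} = 0  ⇒ sig = [2:]
  P={2,3}:  v_{2} + v_{3} = v_{8}  ⇒ sig = [2:1]
  P={5,11}:  v_{5} + v_{11} = v_{1} + v_{12}  ⇒ sig = [2:1,1]
  P={6,8}:  v_{6} + v_{8} = v_{11} + v_{12}  ⇒ sig = [2:1,1]
  P={7,10}:  v_{7} + v_{10} = v_{4} + v_{12}  ⇒ sig = [2:1,1]
  P={9,11}:  v_{9} + v_{11} = v_{1} + v_{4}  ⇒ sig = [2:1,1]
  P={2,9}:  v_{2} + v_{9} = v_{1} + v_{7} + v_{11}  ⇒ sig = [2:1,1,1]
  P={5,10}:  v_{5} + v_{10} = v_{1} + v_{3} + v_{6} + v_{12}  ⇒ sig = [2:1,1,1,1]
  P={8,9}:  v_{8} + v_{9} = v_{1} + v_{3} + v_{7} + v_{11}  ⇒ sig = [2:1,1,1,1]
  P={9,10}:  v_{9} + v_{10} = v_{1} + v_{3} + v_{4} + v_{6}  ⇒ sig = [2:1,1,1,1]
  P={4,8}:  v_{4} + v_{8} = v_{3} + v_{7} + 2·v_{11}  ⇒ sig = [2:1,1,2]
  P={8,10}:  v_{8} + v_{10} = v_{3} + 2·v_{11} + v_{12}  ⇒ sig = [2:1,1,2]
  P={5,8}:  v_{5} + v_{8} = 2·v_{1} + v_{3} + v_{7} + 2·v_{12}  ⇒ sig = [2:1,1,2,2]
  P={2,4}:  v_{2} + v_{4} = v_{7} + 2·v_{11}  ⇒ sig = [2:1,2]
  P={2,10}:  v_{2} + v_{10} = 2·v_{11} + v_{12}  ⇒ sig = [2:1,2]
  P={2,5}:  v_{2} + v_{5} = 2·v_{1} + v_{7} + 2·v_{12}  ⇒ sig = [2:1,2,2]
  P={1,4,12}:  v_{1} + v_{4} + v_{12} = v_{11}  ⇒ sig = [3:1]
  P={3,6,11}:  v_{3} + v_{6} + v_{11} = v_{10}  ⇒ sig = [3:1]
  P={1,3,6,7}:  v_{1} + v_{3} + v_{6} + v_{7} = 0  ⇒ sig = [4:]
  P={1,7,11,12}:  v_{1} + v_{7} + v_{11} + v_{12} = v_{2}  ⇒ sig = [4:1]

so the primitive-relation signature multiset is
[[2:], [2:], [2:1], [2:1,1], [2:1,1], [2:1,1], [2:1,1], [2:1,1,1], [2:1,1,1,1], [2:1,1,1,1], [2:1,1,1,1], [2:1,1,2], [2:1,1,2], [2:1,1,2,2], [2:1,2], [2:1,2], [2:1,2,2], [3:1], [3:1], [4:], [4:1]]


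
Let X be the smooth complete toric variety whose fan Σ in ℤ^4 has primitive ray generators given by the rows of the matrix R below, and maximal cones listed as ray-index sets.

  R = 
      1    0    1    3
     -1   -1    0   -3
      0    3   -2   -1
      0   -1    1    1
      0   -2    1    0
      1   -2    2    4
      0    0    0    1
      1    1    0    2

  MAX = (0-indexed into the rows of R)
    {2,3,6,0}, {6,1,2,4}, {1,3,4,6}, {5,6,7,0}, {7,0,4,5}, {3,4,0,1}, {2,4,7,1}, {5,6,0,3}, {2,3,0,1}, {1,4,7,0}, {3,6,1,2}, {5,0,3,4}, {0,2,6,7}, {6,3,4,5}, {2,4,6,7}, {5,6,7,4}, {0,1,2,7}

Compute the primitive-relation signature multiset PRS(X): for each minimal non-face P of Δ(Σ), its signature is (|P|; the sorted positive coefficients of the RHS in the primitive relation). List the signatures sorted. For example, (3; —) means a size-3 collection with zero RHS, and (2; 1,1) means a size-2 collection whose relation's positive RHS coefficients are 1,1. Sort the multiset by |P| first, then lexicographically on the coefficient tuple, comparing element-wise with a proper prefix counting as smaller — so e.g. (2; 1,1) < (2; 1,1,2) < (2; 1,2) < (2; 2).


8 minimal non-faces of Δ(Σ) (on 8 rays):

  P={3,7}:  v_{3} + v_{7} = v_{0}  ⟹  sig = (2; 1)
  P={1,5}:  v_{1} + v_{5} = v_{3} + v_{4}  ⟹  sig = (2; 1,1)
  P={2,5}:  v_{2} + v_{5} = v_{6} + v_{7}  ⟹  sig = (2; 1,1)
  P={1,6,7}:  v_{1} + v_{6} + v_{7} = 0  ⟹  sig = (3; —)
  P={2,3,4}:  v_{2} + v_{3} + v_{4} = 0  ⟹  sig = (3; —)
  P={0,1,6}:  v_{0} + v_{1} + v_{6} = v_{3}  ⟹  sig = (3; 1)
  P={0,2,4}:  v_{0} + v_{2} + v_{4} = v_{7}  ⟹  sig = (3; 1)
  P={0,4,6}:  v_{0} + v_{4} + v_{6} = v_{5}  ⟹  sig = (3; 1)

Signatures (|P|; sorted positive RHS coefficients), sorted:
[(2; 1), (2; 1,1), (2; 1,1), (3; —), (3; —), (3; 1), (3; 1), (3; 1)]


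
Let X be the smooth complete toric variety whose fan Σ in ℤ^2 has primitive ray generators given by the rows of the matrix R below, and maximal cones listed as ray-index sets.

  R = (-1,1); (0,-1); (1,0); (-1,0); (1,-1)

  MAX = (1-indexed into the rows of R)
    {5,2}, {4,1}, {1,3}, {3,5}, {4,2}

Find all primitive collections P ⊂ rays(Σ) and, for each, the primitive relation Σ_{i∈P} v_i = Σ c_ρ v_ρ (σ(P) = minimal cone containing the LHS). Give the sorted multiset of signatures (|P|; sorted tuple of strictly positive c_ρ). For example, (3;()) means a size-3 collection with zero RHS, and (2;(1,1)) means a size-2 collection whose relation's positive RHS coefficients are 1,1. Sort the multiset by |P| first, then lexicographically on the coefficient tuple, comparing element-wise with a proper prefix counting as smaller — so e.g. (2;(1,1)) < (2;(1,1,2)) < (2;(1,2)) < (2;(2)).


|primitive collections| = 5. Relations:

  P={1,5}:  v_{1} + v_{5} = 0  →  sig = (2;())
  P={3,4}:  v_{3} + v_{4} = 0  →  sig = (2;())
  P={1,2}:  v_{1} + v_{2} = v_{4}  →  sig = (2;(1))
  P={2,3}:  v_{2} + v_{3} = v_{5}  →  sig = (2;(1))
  P={4,5}:  v_{4} + v_{5} = v_{2}  →  sig = (2;(1))

Hence PRS(X_Σ) =
[(2;()), (2;()), (2;(1)), (2;(1)), (2;(1))]


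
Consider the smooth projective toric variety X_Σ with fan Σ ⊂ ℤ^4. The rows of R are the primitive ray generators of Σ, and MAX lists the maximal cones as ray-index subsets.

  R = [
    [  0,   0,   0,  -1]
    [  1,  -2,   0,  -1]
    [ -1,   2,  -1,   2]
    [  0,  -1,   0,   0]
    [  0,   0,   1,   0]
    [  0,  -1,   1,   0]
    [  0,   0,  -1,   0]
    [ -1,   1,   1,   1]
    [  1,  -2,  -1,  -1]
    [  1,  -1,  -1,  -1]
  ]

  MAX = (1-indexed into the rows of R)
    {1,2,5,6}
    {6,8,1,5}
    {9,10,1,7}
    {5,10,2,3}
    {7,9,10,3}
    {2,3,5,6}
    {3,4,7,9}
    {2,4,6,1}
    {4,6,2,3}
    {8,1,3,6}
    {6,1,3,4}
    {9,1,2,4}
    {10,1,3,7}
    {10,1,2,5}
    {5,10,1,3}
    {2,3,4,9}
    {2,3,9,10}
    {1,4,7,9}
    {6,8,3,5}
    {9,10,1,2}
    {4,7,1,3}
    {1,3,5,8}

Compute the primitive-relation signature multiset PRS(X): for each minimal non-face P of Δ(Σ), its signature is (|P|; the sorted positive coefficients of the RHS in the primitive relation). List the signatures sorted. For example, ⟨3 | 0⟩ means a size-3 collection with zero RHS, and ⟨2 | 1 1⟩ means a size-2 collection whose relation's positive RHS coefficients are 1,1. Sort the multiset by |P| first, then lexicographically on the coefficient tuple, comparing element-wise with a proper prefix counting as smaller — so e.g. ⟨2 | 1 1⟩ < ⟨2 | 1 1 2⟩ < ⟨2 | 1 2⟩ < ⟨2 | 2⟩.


16 collections generate NE(X_Σ); each relation:

  P={5,7}:  v_{5} + v_{7} = 0 ; sig = ⟨2 | 0⟩
  P={8,10}:  v_{8} + v_{10} = 0 ; sig = ⟨2 | 0⟩
  P={2,7}:  v_{2} + v_{7} = v_{9} ; sig = ⟨2 | 1⟩
  P={2,8}:  v_{2} + v_{8} = v_{6} ; sig = ⟨2 | 1⟩
  P={4,5}:  v_{4} + v_{5} = v_{6} ; sig = ⟨2 | 1⟩
  P={4,10}:  v_{4} + v_{10} = v_{9} ; sig = ⟨2 | 1⟩
  P={5,9}:  v_{5} + v_{9} = v_{2} ; sig = ⟨2 | 1⟩
  P={6,7}:  v_{6} + v_{7} = v_{4} ; sig = ⟨2 | 1⟩
  P={6,10}:  v_{6} + v_{10} = v_{2} ; sig = ⟨2 | 1⟩
  P={8,9}:  v_{8} + v_{9} = v_{4} ; sig = ⟨2 | 1⟩
  P={6,9}:  v_{6} + v_{9} = v_{2} + v_{4} ; sig = ⟨2 | 1 1⟩
  P={7,8}:  v_{7} + v_{8} = v_{1} + v_{3} + v_{6} ; sig = ⟨2 | 1 1 1⟩
  P={4,8}:  v_{4} + v_{8} = v_{1} + v_{3} + 2·v_{6} ; sig = ⟨2 | 1 1 2⟩
  P={1,2,3}:  v_{1} + v_{2} + v_{3} = v_{7} ; sig = ⟨3 | 1⟩
  P={1,3,9}:  v_{1} + v_{3} + v_{9} = 2·v_{7} ; sig = ⟨3 | 2⟩
  P={1,3,5,6}:  v_{1} + v_{3} + v_{5} + v_{6} = v_{8} ; sig = ⟨4 | 1⟩

so the primitive-relation signature multiset is
{ ⟨2 | 0⟩ ×2,  ⟨2 | 1⟩ ×8,  ⟨2 | 1 1⟩,  ⟨2 | 1 1 1⟩,  ⟨2 | 1 1 2⟩,  ⟨3 | 1⟩,  ⟨3 | 2⟩,  ⟨4 | 1⟩ }


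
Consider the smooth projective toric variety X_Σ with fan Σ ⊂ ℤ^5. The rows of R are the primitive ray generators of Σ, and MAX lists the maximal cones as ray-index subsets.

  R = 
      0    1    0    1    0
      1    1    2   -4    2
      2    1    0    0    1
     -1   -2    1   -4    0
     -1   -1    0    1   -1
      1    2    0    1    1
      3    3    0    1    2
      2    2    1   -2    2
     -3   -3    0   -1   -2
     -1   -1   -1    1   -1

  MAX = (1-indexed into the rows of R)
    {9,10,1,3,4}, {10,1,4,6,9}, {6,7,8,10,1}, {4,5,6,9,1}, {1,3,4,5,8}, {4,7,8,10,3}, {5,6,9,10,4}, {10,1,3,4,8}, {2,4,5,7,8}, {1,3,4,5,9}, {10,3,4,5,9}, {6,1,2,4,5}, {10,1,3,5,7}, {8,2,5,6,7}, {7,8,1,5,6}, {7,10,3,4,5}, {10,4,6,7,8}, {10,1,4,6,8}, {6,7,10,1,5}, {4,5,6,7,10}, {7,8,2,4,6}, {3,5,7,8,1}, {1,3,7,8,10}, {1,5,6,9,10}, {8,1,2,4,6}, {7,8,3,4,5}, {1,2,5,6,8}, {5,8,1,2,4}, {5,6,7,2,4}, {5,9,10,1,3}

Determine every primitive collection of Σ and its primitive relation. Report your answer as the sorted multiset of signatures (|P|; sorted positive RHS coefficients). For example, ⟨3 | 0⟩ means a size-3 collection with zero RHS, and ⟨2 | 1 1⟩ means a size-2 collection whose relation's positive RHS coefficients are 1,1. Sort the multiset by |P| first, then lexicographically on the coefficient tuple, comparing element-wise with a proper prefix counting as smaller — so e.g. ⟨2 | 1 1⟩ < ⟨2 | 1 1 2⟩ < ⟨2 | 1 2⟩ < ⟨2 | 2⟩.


Primitive collections (11):

  {7,9}:  v_{7} + v_{9} = 0 — sig = ⟨2 | 0⟩
  {3,6}:  v_{3} + v_{6} = v_{7} — sig = ⟨2 | 1⟩
  {2,10}:  v_{2} + v_{10} = v_{4} + v_{6} — sig = ⟨2 | 1 1⟩
  {8,9}:  v_{8} + v_{9} = v_{1} + v_{4} — sig = ⟨2 | 1 1⟩
  {2,3}:  v_{2} + v_{3} = v_{4} + v_{5} + v_{7} + v_{8} — sig = ⟨2 | 1 1 1 1⟩
  {2,9}:  v_{2} + v_{9} = v_{1} + 2·v_{4} + v_{5} + v_{6} — sig = ⟨2 | 1 1 1 2⟩
  {5,8,10}:  v_{5} + v_{8} + v_{10} = 0 — sig = ⟨3 | 0⟩
  {1,4,7}:  v_{1} + v_{4} + v_{7} = v_{8} — sig = ⟨3 | 1⟩
  {1,2,7}:  v_{1} + v_{2} + v_{7} = v_{5} + v_{6} + 2·v_{8} — sig = ⟨3 | 1 1 2⟩
  {1,4,5,10}:  v_{1} + v_{4} + v_{5} + v_{10} = v_{9} — sig = ⟨4 | 1⟩
  {4,5,6,8}:  v_{4} + v_{5} + v_{6} + v_{8} = v_{2} — sig = ⟨4 | 1⟩

so the primitive-relation signature multiset is
{ ⟨2 | 0⟩,  ⟨2 | 1⟩,  ⟨2 | 1 1⟩ ×2,  ⟨2 | 1 1 1 1⟩,  ⟨2 | 1 1 1 2⟩,  ⟨3 | 0⟩,  ⟨3 | 1⟩,  ⟨3 | 1 1 2⟩,  ⟨4 | 1⟩ ×2 }


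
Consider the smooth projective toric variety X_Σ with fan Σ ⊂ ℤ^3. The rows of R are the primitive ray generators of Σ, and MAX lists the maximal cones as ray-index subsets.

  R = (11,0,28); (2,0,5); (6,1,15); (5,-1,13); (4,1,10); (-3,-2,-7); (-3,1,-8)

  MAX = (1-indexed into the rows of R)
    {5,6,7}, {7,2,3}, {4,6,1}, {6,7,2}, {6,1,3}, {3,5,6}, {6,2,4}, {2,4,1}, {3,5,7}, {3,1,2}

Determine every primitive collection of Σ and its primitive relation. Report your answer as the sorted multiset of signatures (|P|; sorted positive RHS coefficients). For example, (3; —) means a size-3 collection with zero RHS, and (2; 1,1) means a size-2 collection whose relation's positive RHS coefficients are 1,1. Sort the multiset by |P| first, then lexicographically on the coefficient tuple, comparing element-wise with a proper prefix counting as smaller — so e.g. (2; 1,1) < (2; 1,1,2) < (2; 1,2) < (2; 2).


Σ has 9 primitive collections:

  • {2,5}:  v_{2} + v_{5} = v_{3}  ⇒ sig = (2; 1)
  • {3,4}:  v_{3} + v_{4} = v_{1}  ⇒ sig = (2; 1)
  • {4,7}:  v_{4} + v_{7} = v_{2}  ⇒ sig = (2; 1)
  • {1,7}:  v_{1} + v_{7} = v_{2} + v_{3}  ⇒ sig = (2; 1,1)
  • {4,5}:  v_{4} + v_{5} = 2·v_{3} + v_{6}  ⇒ sig = (2; 1,2)
  • {1,5}:  v_{1} + v_{5} = 3·v_{3} + v_{6}  ⇒ sig = (2; 1,3)
  • {3,6,7}:  v_{3} + v_{6} + v_{7} = 0  ⇒ sig = (3; —)
  • {2,3,6}:  v_{2} + v_{3} + v_{6} = v_{4}  ⇒ sig = (3; 1)
  • {1,2,6}:  v_{1} + v_{2} + v_{6} = 2·v_{4}  ⇒ sig = (3; 2)

Signatures (|P|; sorted positive RHS coefficients), sorted:
    |P|=2: 6 collections, coeffs (1), (1), (1), (1,1), (1,2), (1,3)
    |P|=3: 3 collections, coeffs (), (1), (2)


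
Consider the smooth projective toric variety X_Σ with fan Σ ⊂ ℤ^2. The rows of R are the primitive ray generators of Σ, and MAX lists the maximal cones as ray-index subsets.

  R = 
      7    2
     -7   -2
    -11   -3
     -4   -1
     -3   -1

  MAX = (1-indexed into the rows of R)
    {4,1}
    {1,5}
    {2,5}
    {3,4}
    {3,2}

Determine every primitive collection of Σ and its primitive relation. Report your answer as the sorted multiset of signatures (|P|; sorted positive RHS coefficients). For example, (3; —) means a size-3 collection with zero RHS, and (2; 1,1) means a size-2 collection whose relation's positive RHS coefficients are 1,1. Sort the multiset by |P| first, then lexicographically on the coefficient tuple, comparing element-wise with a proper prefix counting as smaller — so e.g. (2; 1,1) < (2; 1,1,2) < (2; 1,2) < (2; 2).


Primitive collections (5):

  P = {1,2}:  v_{1} + v_{2} = 0 — sig = (2; —)
  P = {1,3}:  v_{1} + v_{3} = v_{4} — sig = (2; 1)
  P = {2,4}:  v_{2} + v_{4} = v_{3} — sig = (2; 1)
  P = {4,5}:  v_{4} + v_{5} = v_{2} — sig = (2; 1)
  P = {3,5}:  v_{3} + v_{5} = 2·v_{2} — sig = (2; 2)

Hence PRS(X_Σ) =
{ (2; —),  (2; 1) ×3,  (2; 2) }


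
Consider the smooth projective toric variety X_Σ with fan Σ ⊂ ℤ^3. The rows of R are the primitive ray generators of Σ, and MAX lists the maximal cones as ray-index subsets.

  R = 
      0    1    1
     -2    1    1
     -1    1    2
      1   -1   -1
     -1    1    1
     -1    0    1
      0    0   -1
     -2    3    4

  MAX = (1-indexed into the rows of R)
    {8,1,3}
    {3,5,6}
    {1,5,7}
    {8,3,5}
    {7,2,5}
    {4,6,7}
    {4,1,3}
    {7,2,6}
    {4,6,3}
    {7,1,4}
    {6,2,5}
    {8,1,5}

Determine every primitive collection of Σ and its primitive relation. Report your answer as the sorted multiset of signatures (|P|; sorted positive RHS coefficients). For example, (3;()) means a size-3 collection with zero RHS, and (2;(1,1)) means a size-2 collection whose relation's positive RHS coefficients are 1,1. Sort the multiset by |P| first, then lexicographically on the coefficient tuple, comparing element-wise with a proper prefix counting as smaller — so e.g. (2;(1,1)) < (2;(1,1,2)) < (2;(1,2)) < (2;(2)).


|primitive collections| = 12. Relations:

  • {4,5}:  v_{4} + v_{5} = 0  →  sig = (2;())
  • {1,6}:  v_{1} + v_{6} = v_{3}  →  sig = (2;(1))
  • {3,7}:  v_{3} + v_{7} = v_{5}  →  sig = (2;(1))
  • {2,4}:  v_{2} + v_{4} = v_{6} + v_{7}  →  sig = (2;(1,1))
  • {4,8}:  v_{4} + v_{8} = v_{1} + v_{3}  →  sig = (2;(1,1))
  • {2,3}:  v_{2} + v_{3} = 2·v_{5} + v_{6}  →  sig = (2;(1,2))
  • {6,8}:  v_{6} + v_{8} = 2·v_{3} + v_{5}  →  sig = (2;(1,2))
  • {7,8}:  v_{7} + v_{8} = v_{1} + 2·v_{5}  →  sig = (2;(1,2))
  • {2,8}:  v_{2} + v_{8} = v_{3} + 3·v_{5}  →  sig = (2;(1,3))
  • {1,2}:  v_{1} + v_{2} = 2·v_{5}  →  sig = (2;(2))
  • {1,3,5}:  v_{1} + v_{3} + v_{5} = v_{8}  →  sig = (3;(1))
  • {5,6,7}:  v_{5} + v_{6} + v_{7} = v_{2}  →  sig = (3;(1))

Signatures (|P|; sorted positive RHS coefficients), sorted:
{ (2;()),  (2;(1)) ×2,  (2;(1,1)) ×2,  (2;(1,2)) ×3,  (2;(1,3)),  (2;(2)),  (3;(1)) ×2 }


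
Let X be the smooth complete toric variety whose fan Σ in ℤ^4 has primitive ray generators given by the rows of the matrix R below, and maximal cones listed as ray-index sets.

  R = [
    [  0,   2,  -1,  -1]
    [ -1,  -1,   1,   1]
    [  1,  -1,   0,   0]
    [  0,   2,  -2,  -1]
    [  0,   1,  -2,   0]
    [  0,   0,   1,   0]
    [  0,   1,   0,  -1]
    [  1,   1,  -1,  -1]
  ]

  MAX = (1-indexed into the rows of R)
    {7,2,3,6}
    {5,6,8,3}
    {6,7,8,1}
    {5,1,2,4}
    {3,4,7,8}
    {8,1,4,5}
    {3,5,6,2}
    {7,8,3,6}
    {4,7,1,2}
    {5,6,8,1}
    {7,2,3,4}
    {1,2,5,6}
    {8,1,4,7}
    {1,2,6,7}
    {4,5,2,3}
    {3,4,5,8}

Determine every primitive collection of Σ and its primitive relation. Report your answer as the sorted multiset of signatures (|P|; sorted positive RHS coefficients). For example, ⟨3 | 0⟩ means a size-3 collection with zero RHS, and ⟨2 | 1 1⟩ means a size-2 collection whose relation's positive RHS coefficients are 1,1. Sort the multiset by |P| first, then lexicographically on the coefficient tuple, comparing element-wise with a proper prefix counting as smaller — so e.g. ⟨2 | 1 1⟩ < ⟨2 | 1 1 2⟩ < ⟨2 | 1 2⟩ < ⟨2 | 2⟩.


Primitive collections (4):

  P = {2,8}:  v_{2} + v_{8} = 0  so sig = ⟨2 | 0⟩
  P = {1,3}:  v_{1} + v_{3} = v_{8}  so sig = ⟨2 | 1⟩
  P = {4,6}:  v_{4} + v_{6} = v_{1}  so sig = ⟨2 | 1⟩
  P = {5,7}:  v_{5} + v_{7} = v_{4}  so sig = ⟨2 | 1⟩

so the primitive-relation signature multiset is
    ⟨2 | 0⟩
    ⟨2 | 1⟩
    ⟨2 | 1⟩
    ⟨2 | 1⟩


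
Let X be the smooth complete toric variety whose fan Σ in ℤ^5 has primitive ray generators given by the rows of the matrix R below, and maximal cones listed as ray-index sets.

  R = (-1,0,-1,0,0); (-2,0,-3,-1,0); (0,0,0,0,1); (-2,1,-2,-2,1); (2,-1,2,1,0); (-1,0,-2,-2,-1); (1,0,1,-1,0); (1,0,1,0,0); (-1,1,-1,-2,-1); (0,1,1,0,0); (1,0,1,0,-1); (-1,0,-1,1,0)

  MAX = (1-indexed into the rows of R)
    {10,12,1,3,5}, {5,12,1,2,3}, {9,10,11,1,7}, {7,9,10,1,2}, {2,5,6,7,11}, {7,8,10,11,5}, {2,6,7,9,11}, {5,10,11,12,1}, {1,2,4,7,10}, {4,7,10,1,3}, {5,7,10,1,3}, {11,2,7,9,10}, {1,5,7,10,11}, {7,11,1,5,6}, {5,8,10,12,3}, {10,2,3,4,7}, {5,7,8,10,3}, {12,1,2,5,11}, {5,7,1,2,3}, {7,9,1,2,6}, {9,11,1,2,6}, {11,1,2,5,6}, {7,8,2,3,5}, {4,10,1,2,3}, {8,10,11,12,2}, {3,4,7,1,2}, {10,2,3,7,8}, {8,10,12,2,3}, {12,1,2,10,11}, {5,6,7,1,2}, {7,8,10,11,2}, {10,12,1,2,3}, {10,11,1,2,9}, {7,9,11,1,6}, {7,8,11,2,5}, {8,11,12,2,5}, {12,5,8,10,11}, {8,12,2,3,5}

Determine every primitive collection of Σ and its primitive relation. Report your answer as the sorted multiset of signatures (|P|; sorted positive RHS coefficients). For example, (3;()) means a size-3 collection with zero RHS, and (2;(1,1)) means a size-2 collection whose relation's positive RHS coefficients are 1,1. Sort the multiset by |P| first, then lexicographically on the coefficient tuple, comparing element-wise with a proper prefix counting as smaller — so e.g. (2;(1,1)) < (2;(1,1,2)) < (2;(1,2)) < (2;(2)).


|primitive collections| = 20. Relations:

  {1,8}:  v_{1} + v_{8} = 0 ; sig = (2;())
  {7,12}:  v_{7} + v_{12} = 0 ; sig = (2;())
  {3,11}:  v_{3} + v_{11} = v_{8} ; sig = (2;(1))
  {6,10}:  v_{6} + v_{10} = v_{9} ; sig = (2;(1))
  {3,6}:  v_{3} + v_{6} = v_{2} + v_{7} ; sig = (2;(1,1))
  {3,9}:  v_{3} + v_{9} = v_{2} + v_{7} + v_{10} ; sig = (2;(1,1,1))
  {4,5}:  v_{4} + v_{5} = v_{1} + v_{3} + v_{7} ; sig = (2;(1,1,1))
  {4,11}:  v_{4} + v_{11} = v_{2} + v_{7} + v_{10} ; sig = (2;(1,1,1))
  {5,9}:  v_{5} + v_{9} = v_{1} + v_{7} + v_{11} ; sig = (2;(1,1,1))
  {6,8}:  v_{6} + v_{8} = v_{2} + v_{7} + v_{11} ; sig = (2;(1,1,1))
  {6,12}:  v_{6} + v_{12} = v_{1} + v_{2} + v_{11} ; sig = (2;(1,1,1))
  {4,8}:  v_{4} + v_{8} = v_{2} + v_{3} + v_{7} + v_{10} ; sig = (2;(1,1,1,1))
  {4,12}:  v_{4} + v_{12} = v_{1} + v_{2} + v_{3} + v_{10} ; sig = (2;(1,1,1,1))
  {8,9}:  v_{8} + v_{9} = v_{2} + v_{7} + v_{10} + v_{11} ; sig = (2;(1,1,1,1))
  {9,12}:  v_{9} + v_{12} = v_{1} + v_{2} + v_{10} + v_{11} ; sig = (2;(1,1,1,1))
  {4,6}:  v_{4} + v_{6} = v_{1} + 2·v_{2} + 2·v_{7} + v_{10} ; sig = (2;(1,1,2,2))
  {4,9}:  v_{4} + v_{9} = v_{1} + 2·v_{2} + 2·v_{7} + 2·v_{10} ; sig = (2;(1,2,2,2))
  {2,5,10}:  v_{2} + v_{5} + v_{10} = 0 ; sig = (3;())
  {1,2,7,11}:  v_{1} + v_{2} + v_{7} + v_{11} = v_{6} ; sig = (4;(1))
  {1,2,3,7,10}:  v_{1} + v_{2} + v_{3} + v_{7} + v_{10} = v_{4} ; sig = (5;(1))

so the primitive-relation signature multiset is
    |P|=2: 17 collections, coeffs (), (), (1), (1), (1,1), (1,1,1), (1,1,1), (1,1,1), (1,1,1), (1,1,1), (1,1,1), (1,1,1,1), (1,1,1,1), (1,1,1,1), (1,1,1,1), (1,1,2,2), (1,2,2,2)
    |P|=3: 1 collection, coeffs ()
    |P|=4: 1 collection, coeffs (1)
    |P|=5: 1 collection, coeffs (1)


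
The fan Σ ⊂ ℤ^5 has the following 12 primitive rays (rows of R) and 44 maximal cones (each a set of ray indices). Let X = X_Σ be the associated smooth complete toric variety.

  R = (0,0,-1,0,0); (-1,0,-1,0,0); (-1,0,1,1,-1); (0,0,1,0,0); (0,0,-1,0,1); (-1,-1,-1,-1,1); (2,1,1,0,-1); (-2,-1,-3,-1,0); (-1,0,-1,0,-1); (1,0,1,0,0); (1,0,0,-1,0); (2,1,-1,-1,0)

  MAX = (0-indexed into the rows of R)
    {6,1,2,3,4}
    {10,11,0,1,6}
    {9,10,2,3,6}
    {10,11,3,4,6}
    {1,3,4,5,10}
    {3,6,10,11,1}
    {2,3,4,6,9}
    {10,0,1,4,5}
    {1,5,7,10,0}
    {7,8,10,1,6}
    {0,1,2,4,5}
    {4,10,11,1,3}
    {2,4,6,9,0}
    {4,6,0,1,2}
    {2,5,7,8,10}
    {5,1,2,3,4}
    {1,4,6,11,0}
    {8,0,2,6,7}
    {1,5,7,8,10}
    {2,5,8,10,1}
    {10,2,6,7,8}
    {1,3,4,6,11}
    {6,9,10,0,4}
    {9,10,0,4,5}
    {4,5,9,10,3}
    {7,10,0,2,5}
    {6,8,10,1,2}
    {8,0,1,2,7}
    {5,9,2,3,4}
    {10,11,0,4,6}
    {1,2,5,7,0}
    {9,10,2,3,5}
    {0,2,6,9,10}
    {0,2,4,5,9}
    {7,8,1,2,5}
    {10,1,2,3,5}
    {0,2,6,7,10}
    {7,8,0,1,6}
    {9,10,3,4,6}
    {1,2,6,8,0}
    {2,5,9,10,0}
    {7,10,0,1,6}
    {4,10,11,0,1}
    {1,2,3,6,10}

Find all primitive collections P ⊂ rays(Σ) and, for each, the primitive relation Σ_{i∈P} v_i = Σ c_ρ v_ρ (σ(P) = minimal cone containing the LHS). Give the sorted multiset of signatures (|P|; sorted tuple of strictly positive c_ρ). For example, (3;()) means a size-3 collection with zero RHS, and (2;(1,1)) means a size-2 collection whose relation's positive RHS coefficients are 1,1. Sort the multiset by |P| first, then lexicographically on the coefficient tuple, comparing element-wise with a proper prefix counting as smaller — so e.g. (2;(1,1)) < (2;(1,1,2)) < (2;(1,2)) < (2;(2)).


21 collections generate NE(X_Σ); each relation:

  P={0,3}:  v_{0} + v_{3} = 0 — sig = (2;())
  P={1,9}:  v_{1} + v_{9} = 0 — sig = (2;())
  P={5,6}:  v_{5} + v_{6} = v_{10} — sig = (2;(1))
  P={2,11}:  v_{2} + v_{11} = v_{1} + v_{6} — sig = (2;(1,1))
  P={3,7}:  v_{3} + v_{7} = v_{5} + v_{8} — sig = (2;(1,1))
  P={4,8}:  v_{4} + v_{8} = v_{0} + v_{1} — sig = (2;(1,1))
  P={3,8}:  v_{3} + v_{8} = v_{1} + v_{2} + v_{10} — sig = (2;(1,1,1))
  P={8,9}:  v_{8} + v_{9} = v_{0} + v_{2} + v_{10} — sig = (2;(1,1,1))
  P={9,11}:  v_{9} + v_{11} = v_{4} + v_{6} + v_{10} — sig = (2;(1,1,1))
  P={7,9}:  v_{7} + v_{9} = 2·v_{0} + v_{2} + v_{5} + v_{10} — sig = (2;(1,1,1,2))
  P={8,11}:  v_{8} + v_{11} = v_{0} + 2·v_{1} + v_{6} + v_{10} — sig = (2;(1,1,1,2))
  P={4,7}:  v_{4} + v_{7} = 2·v_{0} + v_{1} + v_{5} — sig = (2;(1,1,2))
  P={5,11}:  v_{5} + v_{11} = v_{1} + v_{4} + 2·v_{10} — sig = (2;(1,1,2))
  P={7,11}:  v_{7} + v_{11} = 2·v_{0} + 2·v_{1} + 2·v_{10} — sig = (2;(2,2,2))
  P={2,4,10}:  v_{2} + v_{4} + v_{10} = 0 — sig = (3;())
  P={0,5,8}:  v_{0} + v_{5} + v_{8} = v_{7} — sig = (3;(1))
  P={0,8,10}:  v_{0} + v_{8} + v_{10} = v_{6} + v_{7} — sig = (3;(1,1))
  P={0,1,2,10}:  v_{0} + v_{1} + v_{2} + v_{10} = v_{8} — sig = (4;(1))
  P={1,4,6,10}:  v_{1} + v_{4} + v_{6} + v_{10} = v_{11} — sig = (4;(1))
  P={1,2,7,10}:  v_{1} + v_{2} + v_{7} + v_{10} = v_{5} + 2·v_{8} — sig = (4;(1,2))
  P={1,2,6,7}:  v_{1} + v_{2} + v_{6} + v_{7} = 2·v_{8} — sig = (4;(2))

Signatures (|P|; sorted positive RHS coefficients), sorted:
    (2;())
    (2;())
    (2;(1))
    (2;(1,1))
    (2;(1,1))
    (2;(1,1))
    (2;(1,1,1))
    (2;(1,1,1))
    (2;(1,1,1))
    (2;(1,1,1,2))
    (2;(1,1,1,2))
    (2;(1,1,2))
    (2;(1,1,2))
    (2;(2,2,2))
    (3;())
    (3;(1))
    (3;(1,1))
    (4;(1))
    (4;(1))
    (4;(1,2))
    (4;(2))


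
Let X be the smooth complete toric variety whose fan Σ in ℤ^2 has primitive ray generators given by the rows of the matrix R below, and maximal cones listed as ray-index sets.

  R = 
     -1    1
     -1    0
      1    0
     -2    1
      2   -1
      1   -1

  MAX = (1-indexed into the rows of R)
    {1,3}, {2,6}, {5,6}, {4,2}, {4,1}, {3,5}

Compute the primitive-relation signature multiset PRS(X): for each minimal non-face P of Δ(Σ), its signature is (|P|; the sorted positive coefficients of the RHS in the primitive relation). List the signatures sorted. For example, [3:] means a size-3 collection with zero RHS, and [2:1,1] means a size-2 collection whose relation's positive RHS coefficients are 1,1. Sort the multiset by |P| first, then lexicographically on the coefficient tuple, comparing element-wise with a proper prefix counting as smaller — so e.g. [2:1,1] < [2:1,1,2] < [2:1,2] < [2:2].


9 collections generate NE(X_Σ); each relation:

  P={1,6}:  v_{1} + v_{6} = 0 — sig = [2:]
  P={2,3}:  v_{2} + v_{3} = 0 — sig = [2:]
  P={4,5}:  v_{4} + v_{5} = 0 — sig = [2:]
  P={1,2}:  v_{1} + v_{2} = v_{4} — sig = [2:1]
  P={1,5}:  v_{1} + v_{5} = v_{3} — sig = [2:1]
  P={2,5}:  v_{2} + v_{5} = v_{6} — sig = [2:1]
  P={3,4}:  v_{3} + v_{4} = v_{1} — sig = [2:1]
  P={3,6}:  v_{3} + v_{6} = v_{5} — sig = [2:1]
  P={4,6}:  v_{4} + v_{6} = v_{2} — sig = [2:1]

Sorted signature multiset PRS(X):
{ [2:] ×3,  [2:1] ×6 }
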